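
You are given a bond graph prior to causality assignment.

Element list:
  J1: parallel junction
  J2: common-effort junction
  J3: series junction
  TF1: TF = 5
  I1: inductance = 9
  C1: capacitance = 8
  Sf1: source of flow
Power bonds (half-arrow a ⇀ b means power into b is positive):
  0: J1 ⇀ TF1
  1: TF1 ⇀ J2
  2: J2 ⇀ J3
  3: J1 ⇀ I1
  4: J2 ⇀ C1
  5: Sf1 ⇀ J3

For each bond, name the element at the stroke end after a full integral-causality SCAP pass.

β0 stroke→J1
β1 stroke→TF1
β2 stroke→J3
β3 stroke→I1
β4 stroke→J2
β5 stroke→Sf1

#5 stroke→Sf1  (source Sf1 imposes f)
#2 stroke→J3  (J3: bond 5 brought flow, rest push out)
#3 stroke→I1  (prefer integral on I1)
#0 stroke→J1  (J1: last free bond brings effort in)
#1 stroke→TF1  (through TF1, causality passes straight; one stroke at TF1)
#4 stroke→J2  (closing 0-jn rule on J2)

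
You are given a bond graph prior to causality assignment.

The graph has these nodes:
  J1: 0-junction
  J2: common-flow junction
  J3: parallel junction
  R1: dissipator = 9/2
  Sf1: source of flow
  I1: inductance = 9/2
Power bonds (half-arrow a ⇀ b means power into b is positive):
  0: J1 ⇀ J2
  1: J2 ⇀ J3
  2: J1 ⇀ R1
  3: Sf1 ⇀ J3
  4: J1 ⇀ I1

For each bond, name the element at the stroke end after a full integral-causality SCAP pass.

β0 stroke at J2
β1 stroke at J3
β2 stroke at J1
β3 stroke at Sf1
β4 stroke at I1

b3 stroke at Sf1  (Sf1: flow source, stroke at near end)
b1 stroke at J3  (only one effort-in slot at J3)
b0 stroke at J2  (common-f at J2 fixed by 1)
b4 stroke at I1  (I1: I, integral causality)
b2 stroke at J1  (only one effort-in slot at J1)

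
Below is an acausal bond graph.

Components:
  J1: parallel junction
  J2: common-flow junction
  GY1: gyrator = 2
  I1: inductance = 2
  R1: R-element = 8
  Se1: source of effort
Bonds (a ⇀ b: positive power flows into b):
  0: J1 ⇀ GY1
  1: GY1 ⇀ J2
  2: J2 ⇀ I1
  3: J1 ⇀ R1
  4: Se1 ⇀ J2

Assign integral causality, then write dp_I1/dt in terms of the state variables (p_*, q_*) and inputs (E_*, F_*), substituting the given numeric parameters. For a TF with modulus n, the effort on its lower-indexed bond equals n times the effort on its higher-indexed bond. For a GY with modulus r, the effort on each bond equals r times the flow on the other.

dp_I1/dt = E_Se1 - p_I1/4

β4 stroke at J2  (Se1 (Se) sets effort on bond)
β2 stroke at I1  (I1: I, integral causality)
β1 stroke at J2  (J2 flow already set via bond 2)
β0 stroke at J1  (GY GY1: same side as bond 1)
β3 stroke at R1  (J1: bond 0 brought effort, rest push out)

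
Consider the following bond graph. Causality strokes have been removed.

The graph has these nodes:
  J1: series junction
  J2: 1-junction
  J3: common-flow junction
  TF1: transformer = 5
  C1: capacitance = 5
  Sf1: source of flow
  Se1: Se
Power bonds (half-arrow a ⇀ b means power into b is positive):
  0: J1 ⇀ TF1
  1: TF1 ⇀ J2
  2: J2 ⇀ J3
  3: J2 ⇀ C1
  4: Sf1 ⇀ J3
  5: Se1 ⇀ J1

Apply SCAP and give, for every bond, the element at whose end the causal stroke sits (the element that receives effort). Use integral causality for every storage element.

#0 stroke at TF1
#1 stroke at J2
#2 stroke at J3
#3 stroke at J2
#4 stroke at Sf1
#5 stroke at J1

β4 |Sf1  (Sf1: flow source, stroke at near end)
β5 |J1  (Se1 (Se) sets effort on bond)
β0 |TF1  (J1 needs exactly one f-in)
β2 |J3  (J3: bond 4 brought flow, rest push out)
β1 |J2  (TF1 one-in-one-out from 0)
β3 |J2  (J2: bond 2 brought flow, rest push out)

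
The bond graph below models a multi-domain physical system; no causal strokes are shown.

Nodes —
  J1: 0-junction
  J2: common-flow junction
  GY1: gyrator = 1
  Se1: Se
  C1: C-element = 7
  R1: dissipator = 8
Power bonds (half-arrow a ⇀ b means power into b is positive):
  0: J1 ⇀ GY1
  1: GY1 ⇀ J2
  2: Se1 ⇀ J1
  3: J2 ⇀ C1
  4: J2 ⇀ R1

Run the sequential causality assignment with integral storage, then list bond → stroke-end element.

bond 0 →GY1
bond 1 →GY1
bond 2 →J1
bond 3 →J2
bond 4 →J2

β2 →J1  (Se1: effort source, stroke at far end)
β0 →GY1  (J1 effort already set via bond 2)
β1 →GY1  (GY1 both-in/both-out from 0)
β3 →J2  (common-f at J2 fixed by 1)
β4 →J2  (1-jn J2 has f-setter on 1)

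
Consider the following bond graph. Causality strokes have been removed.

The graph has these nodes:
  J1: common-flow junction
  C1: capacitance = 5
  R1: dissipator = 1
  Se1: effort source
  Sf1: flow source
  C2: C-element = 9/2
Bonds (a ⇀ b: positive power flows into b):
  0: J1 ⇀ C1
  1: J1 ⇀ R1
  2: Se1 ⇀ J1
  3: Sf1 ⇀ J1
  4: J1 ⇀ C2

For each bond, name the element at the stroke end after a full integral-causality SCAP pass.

#0 |J1
#1 |J1
#2 |J1
#3 |Sf1
#4 |J1

β2 →J1  (Se1 (Se) sets effort on bond)
β3 →Sf1  (Sf1 (Sf) sets flow on bond)
β0 →J1  (J1: bond 3 brought flow, rest push out)
β1 →J1  (1-jn J1 has f-setter on 3)
β4 →J1  (common-f at J1 fixed by 3)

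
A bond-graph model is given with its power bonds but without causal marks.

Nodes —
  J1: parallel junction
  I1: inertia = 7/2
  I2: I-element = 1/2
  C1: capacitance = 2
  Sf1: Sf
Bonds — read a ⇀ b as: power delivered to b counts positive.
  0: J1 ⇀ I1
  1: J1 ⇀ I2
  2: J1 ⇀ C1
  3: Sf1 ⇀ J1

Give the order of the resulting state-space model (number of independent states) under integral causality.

3  (C1, I1, I2 all integral)

bond 3 →Sf1  (Sf1: flow source, stroke at near end)
bond 0 →I1  (I1 integral (f out))
bond 1 →I2  (I2 integral (f out))
bond 2 →J1  (closing 0-jn rule on J1)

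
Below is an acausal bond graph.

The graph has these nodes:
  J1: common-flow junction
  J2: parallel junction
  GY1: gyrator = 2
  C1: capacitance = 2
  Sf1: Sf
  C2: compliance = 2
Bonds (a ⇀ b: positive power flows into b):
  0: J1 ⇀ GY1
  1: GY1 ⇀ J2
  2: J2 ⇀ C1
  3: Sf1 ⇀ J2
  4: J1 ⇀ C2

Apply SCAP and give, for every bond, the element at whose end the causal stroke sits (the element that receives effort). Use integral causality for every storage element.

b0 stroke at GY1
b1 stroke at GY1
b2 stroke at J2
b3 stroke at Sf1
b4 stroke at J1

#3 |Sf1  (Sf1 (Sf) sets flow on bond)
#2 |J2  (prefer integral on C1)
#1 |GY1  (J2 effort already set via bond 2)
#0 |GY1  (GY1: gyrator matches bond 1)
#4 |J1  (J1: bond 0 brought flow, rest push out)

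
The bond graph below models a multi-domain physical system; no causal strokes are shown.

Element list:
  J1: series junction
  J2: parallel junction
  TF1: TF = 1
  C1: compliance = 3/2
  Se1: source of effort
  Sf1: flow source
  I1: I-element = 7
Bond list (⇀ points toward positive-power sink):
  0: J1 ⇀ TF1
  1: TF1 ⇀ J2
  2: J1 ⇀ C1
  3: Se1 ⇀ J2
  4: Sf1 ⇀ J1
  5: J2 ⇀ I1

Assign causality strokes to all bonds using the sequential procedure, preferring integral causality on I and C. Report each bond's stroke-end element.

b0 →J1
b1 →TF1
b2 →J1
b3 →J2
b4 →Sf1
b5 →I1

b3 →J2  (Se1: effort source, stroke at far end)
b4 →Sf1  (Sf1 fixes flow; stroke at Sf1)
b0 →J1  (1-jn J1 has f-setter on 4)
b2 →J1  (J1: bond 4 brought flow, rest push out)
b1 →TF1  (0-jn J2 has e-setter on 3)
b5 →I1  (0-jn J2 has e-setter on 3)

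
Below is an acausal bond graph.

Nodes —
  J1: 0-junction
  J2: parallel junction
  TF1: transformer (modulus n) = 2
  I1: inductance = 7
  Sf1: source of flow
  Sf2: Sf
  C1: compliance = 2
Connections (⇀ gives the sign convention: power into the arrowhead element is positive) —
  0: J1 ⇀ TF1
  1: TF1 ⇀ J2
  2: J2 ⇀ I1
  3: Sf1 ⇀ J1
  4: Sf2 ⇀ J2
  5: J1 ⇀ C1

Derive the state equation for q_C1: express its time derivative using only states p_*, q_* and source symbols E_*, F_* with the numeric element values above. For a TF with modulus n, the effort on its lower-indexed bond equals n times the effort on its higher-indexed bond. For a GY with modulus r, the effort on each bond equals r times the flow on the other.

b3 stroke at Sf1  (Sf1 fixes flow; stroke at Sf1)
b4 stroke at Sf2  (Sf2 fixes flow; stroke at Sf2)
b2 stroke at I1  (prefer integral on I1)
b1 stroke at J2  (only one effort-in slot at J2)
b0 stroke at TF1  (TF1: transformer flips bond 1)
b5 stroke at J1  (J1 needs exactly one e-in)

dq_C1/dt = F_Sf1 + F_Sf2/2 - p_I1/14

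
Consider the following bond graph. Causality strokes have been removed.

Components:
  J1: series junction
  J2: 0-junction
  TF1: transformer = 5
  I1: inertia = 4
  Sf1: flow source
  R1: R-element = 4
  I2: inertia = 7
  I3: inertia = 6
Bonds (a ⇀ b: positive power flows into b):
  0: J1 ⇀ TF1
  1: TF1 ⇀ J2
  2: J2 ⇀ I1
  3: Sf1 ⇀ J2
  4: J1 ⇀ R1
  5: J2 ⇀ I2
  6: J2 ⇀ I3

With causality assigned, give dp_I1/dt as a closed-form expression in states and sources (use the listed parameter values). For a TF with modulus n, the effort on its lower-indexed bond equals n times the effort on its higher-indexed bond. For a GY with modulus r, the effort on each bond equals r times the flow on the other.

b3 |Sf1  (source Sf1 imposes f)
b2 |I1  (prefer integral on I1)
b5 |I2  (prefer integral on I2)
b6 |I3  (I3 outputs flow p/I3)
b1 |J2  (closing 0-jn rule on J2)
b0 |TF1  (through TF1, causality passes straight; one stroke at TF1)
b4 |J1  (common-f at J1 fixed by 0)

dp_I1/dt = 4*F_Sf1/25 - p_I1/25 - 4*p_I2/175 - 2*p_I3/75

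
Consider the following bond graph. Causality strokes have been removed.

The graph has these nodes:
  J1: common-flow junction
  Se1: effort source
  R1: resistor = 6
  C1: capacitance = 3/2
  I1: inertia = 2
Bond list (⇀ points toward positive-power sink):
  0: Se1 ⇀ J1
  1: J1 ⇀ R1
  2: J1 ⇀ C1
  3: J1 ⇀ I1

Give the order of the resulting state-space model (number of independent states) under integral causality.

bond 0 |J1  (Se1: effort source, stroke at far end)
bond 2 |J1  (C1 integral (e out))
bond 3 |I1  (I1: I, integral causality)
bond 1 |J1  (J1 flow already set via bond 3)

2  (C1, I1 all integral)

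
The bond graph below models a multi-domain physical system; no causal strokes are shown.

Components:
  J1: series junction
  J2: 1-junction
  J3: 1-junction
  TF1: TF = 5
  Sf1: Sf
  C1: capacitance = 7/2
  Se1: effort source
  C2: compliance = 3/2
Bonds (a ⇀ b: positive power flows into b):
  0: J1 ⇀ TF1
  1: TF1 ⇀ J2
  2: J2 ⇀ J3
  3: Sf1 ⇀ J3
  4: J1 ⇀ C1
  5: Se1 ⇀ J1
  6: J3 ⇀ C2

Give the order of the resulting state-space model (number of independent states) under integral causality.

β3 stroke→Sf1  (Sf1 (Sf) sets flow on bond)
β5 stroke→J1  (Se1 fixes effort; stroke away)
β2 stroke→J3  (common-f at J3 fixed by 3)
β6 stroke→J3  (common-f at J3 fixed by 3)
β1 stroke→J2  (J2: bond 2 brought flow, rest push out)
β0 stroke→TF1  (TF1 one-in-one-out from 1)
β4 stroke→J1  (common-f at J1 fixed by 0)

2  (C1, C2 all integral)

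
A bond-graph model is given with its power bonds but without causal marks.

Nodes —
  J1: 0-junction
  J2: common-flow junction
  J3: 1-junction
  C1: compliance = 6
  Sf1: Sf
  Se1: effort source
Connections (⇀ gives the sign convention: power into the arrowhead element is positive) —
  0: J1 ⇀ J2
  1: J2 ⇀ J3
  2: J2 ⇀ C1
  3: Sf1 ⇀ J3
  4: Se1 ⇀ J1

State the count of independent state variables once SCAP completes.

b3 |Sf1  (Sf1 (Sf) sets flow on bond)
b4 |J1  (Se1: effort source, stroke at far end)
b0 |J2  (common-e at J1 fixed by 4)
b1 |J3  (J3 flow already set via bond 3)
b2 |J2  (1-jn J2 has f-setter on 1)

1  (C1 all integral)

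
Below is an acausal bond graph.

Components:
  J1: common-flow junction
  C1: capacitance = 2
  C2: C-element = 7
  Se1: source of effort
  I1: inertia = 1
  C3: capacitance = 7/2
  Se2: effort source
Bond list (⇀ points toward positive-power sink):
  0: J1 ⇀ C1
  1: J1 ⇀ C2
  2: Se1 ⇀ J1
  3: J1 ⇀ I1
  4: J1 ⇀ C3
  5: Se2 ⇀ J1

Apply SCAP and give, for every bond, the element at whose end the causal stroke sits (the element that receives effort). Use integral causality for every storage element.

β0 |J1
β1 |J1
β2 |J1
β3 |I1
β4 |J1
β5 |J1

bond 2 →J1  (Se1 (Se) sets effort on bond)
bond 5 →J1  (Se2 (Se) sets effort on bond)
bond 0 →J1  (C1: C, integral causality)
bond 1 →J1  (C2 integral (e out))
bond 3 →I1  (I1: I, integral causality)
bond 4 →J1  (J1 flow already set via bond 3)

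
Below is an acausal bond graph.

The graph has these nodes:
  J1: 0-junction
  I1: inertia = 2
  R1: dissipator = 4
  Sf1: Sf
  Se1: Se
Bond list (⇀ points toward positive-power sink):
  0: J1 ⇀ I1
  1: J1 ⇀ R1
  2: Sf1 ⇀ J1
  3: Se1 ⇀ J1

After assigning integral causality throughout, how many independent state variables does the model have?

b2 stroke→Sf1  (source Sf1 imposes f)
b3 stroke→J1  (Se1 (Se) sets effort on bond)
b0 stroke→I1  (J1 effort already set via bond 3)
b1 stroke→R1  (J1 effort already set via bond 3)

1  (I1 all integral)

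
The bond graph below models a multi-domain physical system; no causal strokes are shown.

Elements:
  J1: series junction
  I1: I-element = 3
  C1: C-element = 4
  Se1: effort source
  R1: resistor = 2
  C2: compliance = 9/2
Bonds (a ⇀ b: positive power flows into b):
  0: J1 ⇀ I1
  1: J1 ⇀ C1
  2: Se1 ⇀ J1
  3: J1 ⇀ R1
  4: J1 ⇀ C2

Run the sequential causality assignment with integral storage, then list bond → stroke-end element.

b0 stroke at I1
b1 stroke at J1
b2 stroke at J1
b3 stroke at J1
b4 stroke at J1

#2 |J1  (Se1: effort source, stroke at far end)
#0 |I1  (prefer integral on I1)
#1 |J1  (1-jn J1 has f-setter on 0)
#3 |J1  (1-jn J1 has f-setter on 0)
#4 |J1  (J1 flow already set via bond 0)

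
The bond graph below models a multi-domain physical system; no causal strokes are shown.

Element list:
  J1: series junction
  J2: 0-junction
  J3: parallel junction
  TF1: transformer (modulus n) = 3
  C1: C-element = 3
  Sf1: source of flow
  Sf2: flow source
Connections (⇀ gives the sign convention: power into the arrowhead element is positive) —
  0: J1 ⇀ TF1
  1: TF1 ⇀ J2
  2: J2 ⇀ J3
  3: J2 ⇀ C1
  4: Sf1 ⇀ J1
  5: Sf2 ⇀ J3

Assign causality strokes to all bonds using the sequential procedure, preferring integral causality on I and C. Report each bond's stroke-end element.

#0 |J1
#1 |TF1
#2 |J3
#3 |J2
#4 |Sf1
#5 |Sf2

#4 stroke at Sf1  (Sf1 fixes flow; stroke at Sf1)
#5 stroke at Sf2  (source Sf2 imposes f)
#0 stroke at J1  (common-f at J1 fixed by 4)
#2 stroke at J3  (only one effort-in slot at J3)
#1 stroke at TF1  (TF1: transformer flips bond 0)
#3 stroke at J2  (only one effort-in slot at J2)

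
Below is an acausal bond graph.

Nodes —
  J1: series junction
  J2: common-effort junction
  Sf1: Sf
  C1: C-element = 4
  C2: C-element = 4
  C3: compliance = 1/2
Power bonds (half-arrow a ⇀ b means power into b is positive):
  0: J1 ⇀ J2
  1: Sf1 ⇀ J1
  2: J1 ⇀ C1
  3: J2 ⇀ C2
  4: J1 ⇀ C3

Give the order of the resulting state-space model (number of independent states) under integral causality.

3  (C1, C2, C3 all integral)

b1 →Sf1  (Sf1 (Sf) sets flow on bond)
b0 →J1  (J1: bond 1 brought flow, rest push out)
b2 →J1  (J1 flow already set via bond 1)
b4 →J1  (common-f at J1 fixed by 1)
b3 →J2  (closing 0-jn rule on J2)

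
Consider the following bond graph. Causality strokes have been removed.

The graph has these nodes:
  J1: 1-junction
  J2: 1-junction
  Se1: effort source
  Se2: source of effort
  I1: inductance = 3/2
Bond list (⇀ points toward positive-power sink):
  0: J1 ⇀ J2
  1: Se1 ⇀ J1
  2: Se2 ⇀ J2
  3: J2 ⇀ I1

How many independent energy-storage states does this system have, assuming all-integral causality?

1  (I1 all integral)

β1 stroke at J1  (source Se1 imposes e)
β2 stroke at J2  (Se2 (Se) sets effort on bond)
β0 stroke at J2  (closing 1-jn rule on J1)
β3 stroke at I1  (J2: last free bond brings flow in)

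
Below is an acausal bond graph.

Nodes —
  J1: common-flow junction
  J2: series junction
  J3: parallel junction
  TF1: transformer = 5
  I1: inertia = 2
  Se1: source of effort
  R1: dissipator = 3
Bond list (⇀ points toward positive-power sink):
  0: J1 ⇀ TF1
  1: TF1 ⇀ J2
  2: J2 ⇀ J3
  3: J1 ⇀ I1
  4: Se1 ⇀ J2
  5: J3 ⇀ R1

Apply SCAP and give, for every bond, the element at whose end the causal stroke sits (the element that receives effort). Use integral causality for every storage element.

bond 4 stroke at J2  (Se1 (Se) sets effort on bond)
bond 3 stroke at I1  (I1 outputs flow p/I1)
bond 0 stroke at J1  (common-f at J1 fixed by 3)
bond 1 stroke at TF1  (TF1 one-in-one-out from 0)
bond 2 stroke at J2  (common-f at J2 fixed by 1)
bond 5 stroke at J3  (only one effort-in slot at J3)

#0 stroke→J1
#1 stroke→TF1
#2 stroke→J2
#3 stroke→I1
#4 stroke→J2
#5 stroke→J3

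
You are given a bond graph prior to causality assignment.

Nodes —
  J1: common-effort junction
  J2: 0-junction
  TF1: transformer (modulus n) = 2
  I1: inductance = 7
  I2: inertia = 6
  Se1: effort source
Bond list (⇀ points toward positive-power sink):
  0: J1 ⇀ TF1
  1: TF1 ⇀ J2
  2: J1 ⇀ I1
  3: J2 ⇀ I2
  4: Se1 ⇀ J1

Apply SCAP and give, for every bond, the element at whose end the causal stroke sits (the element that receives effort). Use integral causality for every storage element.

b0 →TF1
b1 →J2
b2 →I1
b3 →I2
b4 →J1

#4 stroke→J1  (Se1 (Se) sets effort on bond)
#0 stroke→TF1  (0-jn J1 has e-setter on 4)
#2 stroke→I1  (common-e at J1 fixed by 4)
#1 stroke→J2  (TF TF1: opposite of bond 0)
#3 stroke→I2  (0-jn J2 has e-setter on 1)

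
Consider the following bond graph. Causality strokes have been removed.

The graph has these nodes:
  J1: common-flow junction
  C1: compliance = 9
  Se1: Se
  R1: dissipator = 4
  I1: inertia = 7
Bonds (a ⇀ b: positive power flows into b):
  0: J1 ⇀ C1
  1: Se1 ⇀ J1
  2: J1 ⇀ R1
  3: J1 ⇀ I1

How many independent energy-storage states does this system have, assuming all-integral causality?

b1 stroke at J1  (source Se1 imposes e)
b0 stroke at J1  (C1: C, integral causality)
b3 stroke at I1  (prefer integral on I1)
b2 stroke at J1  (J1: bond 3 brought flow, rest push out)

2  (C1, I1 all integral)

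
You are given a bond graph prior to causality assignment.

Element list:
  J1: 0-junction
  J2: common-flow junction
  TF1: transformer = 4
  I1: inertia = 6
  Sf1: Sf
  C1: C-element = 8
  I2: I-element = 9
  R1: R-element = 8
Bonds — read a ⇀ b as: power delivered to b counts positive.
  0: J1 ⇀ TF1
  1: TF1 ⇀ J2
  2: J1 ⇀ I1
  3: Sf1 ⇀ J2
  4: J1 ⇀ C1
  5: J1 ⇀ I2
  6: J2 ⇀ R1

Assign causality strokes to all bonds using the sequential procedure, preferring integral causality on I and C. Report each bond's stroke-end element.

#3 |Sf1  (Sf1 (Sf) sets flow on bond)
#1 |J2  (common-f at J2 fixed by 3)
#6 |J2  (J2: bond 3 brought flow, rest push out)
#0 |TF1  (TF1 one-in-one-out from 1)
#2 |I1  (I1: I, integral causality)
#4 |J1  (C1: C, integral causality)
#5 |I2  (0-jn J1 has e-setter on 4)

bond 0 →TF1
bond 1 →J2
bond 2 →I1
bond 3 →Sf1
bond 4 →J1
bond 5 →I2
bond 6 →J2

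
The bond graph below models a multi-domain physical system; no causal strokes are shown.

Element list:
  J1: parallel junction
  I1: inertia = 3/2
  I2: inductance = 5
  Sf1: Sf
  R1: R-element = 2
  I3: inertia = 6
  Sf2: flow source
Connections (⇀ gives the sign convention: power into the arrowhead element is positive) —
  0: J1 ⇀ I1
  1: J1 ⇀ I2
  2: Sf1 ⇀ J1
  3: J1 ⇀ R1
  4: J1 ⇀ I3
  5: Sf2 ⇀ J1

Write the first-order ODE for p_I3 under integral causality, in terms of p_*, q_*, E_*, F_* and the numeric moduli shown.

#2 |Sf1  (Sf1 fixes flow; stroke at Sf1)
#5 |Sf2  (Sf2 (Sf) sets flow on bond)
#0 |I1  (I1: I, integral causality)
#1 |I2  (prefer integral on I2)
#4 |I3  (I3: I, integral causality)
#3 |J1  (J1 needs exactly one e-in)

dp_I3/dt = 2*F_Sf1 + 2*F_Sf2 - 4*p_I1/3 - 2*p_I2/5 - p_I3/3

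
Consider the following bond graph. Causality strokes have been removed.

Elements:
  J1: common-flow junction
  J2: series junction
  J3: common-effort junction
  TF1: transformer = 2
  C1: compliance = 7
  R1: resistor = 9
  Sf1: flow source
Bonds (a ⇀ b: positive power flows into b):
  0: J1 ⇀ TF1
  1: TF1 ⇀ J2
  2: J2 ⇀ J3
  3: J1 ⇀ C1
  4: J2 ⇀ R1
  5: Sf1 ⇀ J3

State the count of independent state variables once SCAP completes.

1  (C1 all integral)

β5 stroke→Sf1  (source Sf1 imposes f)
β2 stroke→J3  (only one effort-in slot at J3)
β1 stroke→J2  (1-jn J2 has f-setter on 2)
β4 stroke→J2  (common-f at J2 fixed by 2)
β0 stroke→TF1  (TF1 one-in-one-out from 1)
β3 stroke→J1  (1-jn J1 has f-setter on 0)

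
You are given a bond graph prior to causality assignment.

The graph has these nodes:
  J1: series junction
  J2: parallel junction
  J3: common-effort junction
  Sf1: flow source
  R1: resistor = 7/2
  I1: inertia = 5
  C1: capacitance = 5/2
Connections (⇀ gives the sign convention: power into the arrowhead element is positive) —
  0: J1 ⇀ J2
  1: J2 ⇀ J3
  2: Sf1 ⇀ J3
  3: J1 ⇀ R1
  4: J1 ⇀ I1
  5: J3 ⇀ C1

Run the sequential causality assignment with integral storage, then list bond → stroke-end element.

β0 →J1
β1 →J2
β2 →Sf1
β3 →J1
β4 →I1
β5 →J3

b2 →Sf1  (Sf1 (Sf) sets flow on bond)
b4 →I1  (I1: I, integral causality)
b0 →J1  (J1: bond 4 brought flow, rest push out)
b3 →J1  (J1 flow already set via bond 4)
b1 →J2  (J2 needs exactly one e-in)
b5 →J3  (closing 0-jn rule on J3)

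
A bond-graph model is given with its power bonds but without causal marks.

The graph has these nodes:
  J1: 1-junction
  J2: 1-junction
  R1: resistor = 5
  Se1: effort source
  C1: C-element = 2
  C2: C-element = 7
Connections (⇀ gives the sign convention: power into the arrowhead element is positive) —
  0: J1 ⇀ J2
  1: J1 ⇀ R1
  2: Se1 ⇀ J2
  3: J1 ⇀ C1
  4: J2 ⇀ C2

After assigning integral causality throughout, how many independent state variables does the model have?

2  (C1, C2 all integral)

b2 stroke→J2  (Se1: effort source, stroke at far end)
b3 stroke→J1  (C1 outputs effort q/C1)
b4 stroke→J2  (C2 outputs effort q/C2)
b0 stroke→J1  (closing 1-jn rule on J2)
b1 stroke→R1  (closing 1-jn rule on J1)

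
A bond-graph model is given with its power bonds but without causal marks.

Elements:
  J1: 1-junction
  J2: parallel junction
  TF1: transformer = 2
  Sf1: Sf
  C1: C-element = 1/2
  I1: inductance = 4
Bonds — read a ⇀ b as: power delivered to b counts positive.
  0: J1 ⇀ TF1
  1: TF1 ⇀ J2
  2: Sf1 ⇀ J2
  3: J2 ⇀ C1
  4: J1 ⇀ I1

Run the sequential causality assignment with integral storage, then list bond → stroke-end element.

#2 stroke at Sf1  (Sf1 fixes flow; stroke at Sf1)
#3 stroke at J2  (prefer integral on C1)
#1 stroke at TF1  (common-e at J2 fixed by 3)
#0 stroke at J1  (TF1 one-in-one-out from 1)
#4 stroke at I1  (J1 needs exactly one f-in)

#0 stroke→J1
#1 stroke→TF1
#2 stroke→Sf1
#3 stroke→J2
#4 stroke→I1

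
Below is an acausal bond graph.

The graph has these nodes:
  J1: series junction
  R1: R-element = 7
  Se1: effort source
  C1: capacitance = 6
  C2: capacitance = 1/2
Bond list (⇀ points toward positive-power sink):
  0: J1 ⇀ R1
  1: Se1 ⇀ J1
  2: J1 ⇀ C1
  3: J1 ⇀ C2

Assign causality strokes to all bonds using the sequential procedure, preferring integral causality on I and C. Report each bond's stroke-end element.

b0 stroke at R1
b1 stroke at J1
b2 stroke at J1
b3 stroke at J1

b1 stroke at J1  (Se1: effort source, stroke at far end)
b2 stroke at J1  (C1: C, integral causality)
b3 stroke at J1  (C2 outputs effort q/C2)
b0 stroke at R1  (only one flow-in slot at J1)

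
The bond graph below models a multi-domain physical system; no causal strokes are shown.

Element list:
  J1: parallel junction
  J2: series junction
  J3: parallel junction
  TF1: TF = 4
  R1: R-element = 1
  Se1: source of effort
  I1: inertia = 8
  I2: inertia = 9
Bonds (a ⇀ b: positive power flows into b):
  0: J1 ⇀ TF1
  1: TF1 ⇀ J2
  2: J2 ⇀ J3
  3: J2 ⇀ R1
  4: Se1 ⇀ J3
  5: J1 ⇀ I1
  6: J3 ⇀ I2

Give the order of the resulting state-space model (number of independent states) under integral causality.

2  (I1, I2 all integral)

β4 |J3  (source Se1 imposes e)
β2 |J2  (0-jn J3 has e-setter on 4)
β6 |I2  (J3 effort already set via bond 4)
β5 |I1  (prefer integral on I1)
β0 |J1  (J1: last free bond brings effort in)
β1 |TF1  (through TF1, causality passes straight; one stroke at TF1)
β3 |J2  (1-jn J2 has f-setter on 1)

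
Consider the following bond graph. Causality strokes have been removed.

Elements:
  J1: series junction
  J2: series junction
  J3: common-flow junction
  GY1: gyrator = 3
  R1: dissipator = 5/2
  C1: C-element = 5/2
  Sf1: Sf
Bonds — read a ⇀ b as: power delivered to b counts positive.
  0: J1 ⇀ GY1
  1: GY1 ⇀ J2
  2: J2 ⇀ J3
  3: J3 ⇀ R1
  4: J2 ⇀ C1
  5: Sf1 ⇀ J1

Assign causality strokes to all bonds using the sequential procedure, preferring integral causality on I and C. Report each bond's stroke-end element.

#5 stroke→Sf1  (Sf1 (Sf) sets flow on bond)
#0 stroke→J1  (J1: bond 5 brought flow, rest push out)
#1 stroke→J2  (GY GY1: same side as bond 0)
#4 stroke→J2  (prefer integral on C1)
#2 stroke→J3  (J2 needs exactly one f-in)
#3 stroke→R1  (J3: last free bond brings flow in)

b0 |J1
b1 |J2
b2 |J3
b3 |R1
b4 |J2
b5 |Sf1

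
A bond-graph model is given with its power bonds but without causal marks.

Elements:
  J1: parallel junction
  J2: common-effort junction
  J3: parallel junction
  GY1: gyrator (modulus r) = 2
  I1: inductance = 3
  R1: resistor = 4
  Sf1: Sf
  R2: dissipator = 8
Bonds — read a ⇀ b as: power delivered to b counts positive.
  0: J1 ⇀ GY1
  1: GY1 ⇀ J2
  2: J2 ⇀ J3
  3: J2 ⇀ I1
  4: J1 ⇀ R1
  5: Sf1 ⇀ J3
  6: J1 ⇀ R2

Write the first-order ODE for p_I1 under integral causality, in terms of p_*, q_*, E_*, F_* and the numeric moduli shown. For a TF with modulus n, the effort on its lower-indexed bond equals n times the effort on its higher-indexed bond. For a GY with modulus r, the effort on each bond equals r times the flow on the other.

dp_I1/dt = 3*F_Sf1/2 - p_I1/2

#5 stroke at Sf1  (Sf1 (Sf) sets flow on bond)
#2 stroke at J3  (closing 0-jn rule on J3)
#3 stroke at I1  (I1 integral (f out))
#1 stroke at J2  (J2: last free bond brings effort in)
#0 stroke at J1  (GY GY1: same side as bond 1)
#4 stroke at R1  (J1 effort already set via bond 0)
#6 stroke at R2  (common-e at J1 fixed by 0)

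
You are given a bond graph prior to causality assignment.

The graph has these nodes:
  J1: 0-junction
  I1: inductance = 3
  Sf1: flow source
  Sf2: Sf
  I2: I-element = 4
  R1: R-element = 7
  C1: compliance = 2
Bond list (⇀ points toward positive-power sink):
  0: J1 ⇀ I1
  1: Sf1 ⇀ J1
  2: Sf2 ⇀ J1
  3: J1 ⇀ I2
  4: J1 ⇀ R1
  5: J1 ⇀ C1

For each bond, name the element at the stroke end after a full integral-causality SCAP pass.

β0 stroke at I1
β1 stroke at Sf1
β2 stroke at Sf2
β3 stroke at I2
β4 stroke at R1
β5 stroke at J1

bond 1 stroke→Sf1  (Sf1 fixes flow; stroke at Sf1)
bond 2 stroke→Sf2  (source Sf2 imposes f)
bond 0 stroke→I1  (I1 integral (f out))
bond 3 stroke→I2  (I2 integral (f out))
bond 5 stroke→J1  (C1: C, integral causality)
bond 4 stroke→R1  (J1 effort already set via bond 5)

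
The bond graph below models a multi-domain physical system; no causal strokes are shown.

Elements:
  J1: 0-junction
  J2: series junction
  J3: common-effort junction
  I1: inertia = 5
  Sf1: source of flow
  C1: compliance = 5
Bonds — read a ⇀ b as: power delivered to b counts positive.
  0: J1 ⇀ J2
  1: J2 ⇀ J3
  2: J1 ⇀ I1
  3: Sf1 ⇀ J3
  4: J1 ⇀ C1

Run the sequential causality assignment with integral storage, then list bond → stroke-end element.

bond 3 →Sf1  (Sf1 fixes flow; stroke at Sf1)
bond 1 →J3  (only one effort-in slot at J3)
bond 0 →J2  (J2: bond 1 brought flow, rest push out)
bond 2 →I1  (I1: I, integral causality)
bond 4 →J1  (J1 needs exactly one e-in)

#0 stroke at J2
#1 stroke at J3
#2 stroke at I1
#3 stroke at Sf1
#4 stroke at J1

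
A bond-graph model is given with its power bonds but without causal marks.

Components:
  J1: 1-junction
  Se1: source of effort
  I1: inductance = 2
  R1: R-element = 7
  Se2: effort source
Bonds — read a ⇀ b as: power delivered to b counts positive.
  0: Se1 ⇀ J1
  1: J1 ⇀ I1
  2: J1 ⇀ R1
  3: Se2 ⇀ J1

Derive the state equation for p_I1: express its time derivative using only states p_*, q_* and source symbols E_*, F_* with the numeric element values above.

β0 stroke at J1  (Se1 fixes effort; stroke away)
β3 stroke at J1  (source Se2 imposes e)
β1 stroke at I1  (I1 outputs flow p/I1)
β2 stroke at J1  (1-jn J1 has f-setter on 1)

dp_I1/dt = E_Se1 + E_Se2 - 7*p_I1/2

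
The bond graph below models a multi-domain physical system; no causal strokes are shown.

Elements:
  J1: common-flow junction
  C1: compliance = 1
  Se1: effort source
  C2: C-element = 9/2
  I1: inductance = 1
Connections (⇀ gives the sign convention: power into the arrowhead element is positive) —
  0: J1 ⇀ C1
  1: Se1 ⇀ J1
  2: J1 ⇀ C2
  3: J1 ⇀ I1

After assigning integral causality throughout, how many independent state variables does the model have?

3  (C1, C2, I1 all integral)

β1 stroke→J1  (Se1 fixes effort; stroke away)
β0 stroke→J1  (prefer integral on C1)
β2 stroke→J1  (C2: C, integral causality)
β3 stroke→I1  (J1: last free bond brings flow in)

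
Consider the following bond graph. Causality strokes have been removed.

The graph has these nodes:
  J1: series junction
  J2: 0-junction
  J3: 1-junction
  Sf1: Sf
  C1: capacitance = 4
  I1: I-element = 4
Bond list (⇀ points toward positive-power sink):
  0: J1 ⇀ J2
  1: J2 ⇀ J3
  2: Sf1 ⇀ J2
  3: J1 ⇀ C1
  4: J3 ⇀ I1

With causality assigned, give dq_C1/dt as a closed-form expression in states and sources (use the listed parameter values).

#2 →Sf1  (Sf1: flow source, stroke at near end)
#3 →J1  (prefer integral on C1)
#0 →J2  (J1 needs exactly one f-in)
#1 →J3  (common-e at J2 fixed by 0)
#4 →I1  (J3 needs exactly one f-in)

dq_C1/dt = -F_Sf1 + p_I1/4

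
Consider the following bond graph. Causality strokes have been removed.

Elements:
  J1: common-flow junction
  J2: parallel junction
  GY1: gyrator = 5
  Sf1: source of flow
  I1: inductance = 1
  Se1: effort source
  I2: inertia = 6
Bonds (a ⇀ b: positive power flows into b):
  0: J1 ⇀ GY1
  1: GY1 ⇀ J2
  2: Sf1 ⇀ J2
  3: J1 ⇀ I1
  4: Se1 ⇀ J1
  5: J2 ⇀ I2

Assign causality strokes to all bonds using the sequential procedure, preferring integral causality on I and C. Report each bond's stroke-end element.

β0 |J1
β1 |J2
β2 |Sf1
β3 |I1
β4 |J1
β5 |I2

β2 →Sf1  (Sf1 fixes flow; stroke at Sf1)
β4 →J1  (Se1: effort source, stroke at far end)
β3 →I1  (I1: I, integral causality)
β0 →J1  (J1: bond 3 brought flow, rest push out)
β1 →J2  (GY1: gyrator matches bond 0)
β5 →I2  (0-jn J2 has e-setter on 1)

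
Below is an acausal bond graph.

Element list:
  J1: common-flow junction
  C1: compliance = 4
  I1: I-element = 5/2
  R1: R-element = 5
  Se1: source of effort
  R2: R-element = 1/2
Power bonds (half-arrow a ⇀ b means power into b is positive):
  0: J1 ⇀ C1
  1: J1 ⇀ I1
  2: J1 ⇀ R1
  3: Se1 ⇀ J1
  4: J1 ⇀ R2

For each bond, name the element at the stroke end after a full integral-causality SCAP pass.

β3 |J1  (Se1 fixes effort; stroke away)
β0 |J1  (prefer integral on C1)
β1 |I1  (I1 outputs flow p/I1)
β2 |J1  (1-jn J1 has f-setter on 1)
β4 |J1  (J1 flow already set via bond 1)

b0 stroke at J1
b1 stroke at I1
b2 stroke at J1
b3 stroke at J1
b4 stroke at J1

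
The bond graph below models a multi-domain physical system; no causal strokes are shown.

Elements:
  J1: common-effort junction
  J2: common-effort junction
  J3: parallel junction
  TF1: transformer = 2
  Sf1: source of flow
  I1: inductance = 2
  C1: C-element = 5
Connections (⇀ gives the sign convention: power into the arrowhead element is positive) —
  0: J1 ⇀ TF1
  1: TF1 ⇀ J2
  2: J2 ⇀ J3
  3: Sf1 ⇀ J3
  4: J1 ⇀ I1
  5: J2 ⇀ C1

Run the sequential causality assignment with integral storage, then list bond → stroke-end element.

β0 |J1
β1 |TF1
β2 |J3
β3 |Sf1
β4 |I1
β5 |J2

β3 →Sf1  (source Sf1 imposes f)
β2 →J3  (J3: last free bond brings effort in)
β4 →I1  (I1: I, integral causality)
β0 →J1  (J1 needs exactly one e-in)
β1 →TF1  (TF TF1: opposite of bond 0)
β5 →J2  (J2: last free bond brings effort in)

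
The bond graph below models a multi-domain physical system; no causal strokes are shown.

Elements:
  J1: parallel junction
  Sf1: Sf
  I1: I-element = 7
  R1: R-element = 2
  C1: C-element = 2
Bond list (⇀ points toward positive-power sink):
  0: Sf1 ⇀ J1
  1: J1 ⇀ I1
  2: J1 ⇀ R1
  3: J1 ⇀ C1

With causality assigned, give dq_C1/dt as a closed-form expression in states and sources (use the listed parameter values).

#0 stroke→Sf1  (Sf1: flow source, stroke at near end)
#1 stroke→I1  (I1: I, integral causality)
#3 stroke→J1  (C1 outputs effort q/C1)
#2 stroke→R1  (J1 effort already set via bond 3)

dq_C1/dt = F_Sf1 - p_I1/7 - q_C1/4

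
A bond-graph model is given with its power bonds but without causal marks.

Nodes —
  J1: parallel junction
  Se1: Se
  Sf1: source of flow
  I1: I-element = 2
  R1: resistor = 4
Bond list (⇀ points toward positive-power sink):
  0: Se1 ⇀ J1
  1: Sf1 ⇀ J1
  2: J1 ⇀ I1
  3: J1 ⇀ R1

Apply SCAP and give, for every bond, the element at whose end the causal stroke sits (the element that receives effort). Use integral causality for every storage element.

b0 stroke→J1
b1 stroke→Sf1
b2 stroke→I1
b3 stroke→R1

b0 →J1  (source Se1 imposes e)
b1 →Sf1  (Sf1 (Sf) sets flow on bond)
b2 →I1  (J1 effort already set via bond 0)
b3 →R1  (0-jn J1 has e-setter on 0)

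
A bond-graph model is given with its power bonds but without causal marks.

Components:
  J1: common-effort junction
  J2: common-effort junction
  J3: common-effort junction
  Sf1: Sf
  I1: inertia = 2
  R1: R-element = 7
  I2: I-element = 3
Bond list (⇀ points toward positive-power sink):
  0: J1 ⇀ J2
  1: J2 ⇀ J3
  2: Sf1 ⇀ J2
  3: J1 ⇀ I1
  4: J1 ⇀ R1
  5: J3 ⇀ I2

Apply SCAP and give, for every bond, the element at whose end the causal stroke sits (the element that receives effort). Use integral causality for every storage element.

b0 →J2
b1 →J3
b2 →Sf1
b3 →I1
b4 →J1
b5 →I2

bond 2 →Sf1  (Sf1 fixes flow; stroke at Sf1)
bond 3 →I1  (I1 outputs flow p/I1)
bond 5 →I2  (I2 outputs flow p/I2)
bond 1 →J3  (only one effort-in slot at J3)
bond 0 →J2  (closing 0-jn rule on J2)
bond 4 →J1  (J1: last free bond brings effort in)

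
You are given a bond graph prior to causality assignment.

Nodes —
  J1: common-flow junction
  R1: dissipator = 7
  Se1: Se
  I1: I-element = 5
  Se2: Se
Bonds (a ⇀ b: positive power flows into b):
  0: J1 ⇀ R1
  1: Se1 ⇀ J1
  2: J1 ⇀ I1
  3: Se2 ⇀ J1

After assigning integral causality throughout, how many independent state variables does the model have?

b1 |J1  (Se1 fixes effort; stroke away)
b3 |J1  (Se2 fixes effort; stroke away)
b2 |I1  (I1 outputs flow p/I1)
b0 |J1  (J1: bond 2 brought flow, rest push out)

1  (I1 all integral)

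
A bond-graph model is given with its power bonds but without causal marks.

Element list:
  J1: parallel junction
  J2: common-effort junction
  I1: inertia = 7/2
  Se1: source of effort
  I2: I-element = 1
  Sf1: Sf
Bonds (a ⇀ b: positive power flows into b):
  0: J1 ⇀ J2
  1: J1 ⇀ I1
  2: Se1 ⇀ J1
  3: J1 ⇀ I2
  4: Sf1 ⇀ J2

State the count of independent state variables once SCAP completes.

2  (I1, I2 all integral)

β2 stroke→J1  (source Se1 imposes e)
β4 stroke→Sf1  (source Sf1 imposes f)
β0 stroke→J2  (common-e at J1 fixed by 2)
β1 stroke→I1  (common-e at J1 fixed by 2)
β3 stroke→I2  (common-e at J1 fixed by 2)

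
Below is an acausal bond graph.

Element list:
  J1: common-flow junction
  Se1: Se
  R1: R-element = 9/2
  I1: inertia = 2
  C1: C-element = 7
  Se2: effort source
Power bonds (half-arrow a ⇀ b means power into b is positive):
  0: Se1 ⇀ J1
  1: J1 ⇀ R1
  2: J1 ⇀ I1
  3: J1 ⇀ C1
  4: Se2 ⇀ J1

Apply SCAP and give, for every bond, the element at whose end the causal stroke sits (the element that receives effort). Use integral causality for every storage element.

#0 stroke at J1
#1 stroke at J1
#2 stroke at I1
#3 stroke at J1
#4 stroke at J1

β0 →J1  (Se1: effort source, stroke at far end)
β4 →J1  (source Se2 imposes e)
β2 →I1  (I1 integral (f out))
β1 →J1  (J1 flow already set via bond 2)
β3 →J1  (common-f at J1 fixed by 2)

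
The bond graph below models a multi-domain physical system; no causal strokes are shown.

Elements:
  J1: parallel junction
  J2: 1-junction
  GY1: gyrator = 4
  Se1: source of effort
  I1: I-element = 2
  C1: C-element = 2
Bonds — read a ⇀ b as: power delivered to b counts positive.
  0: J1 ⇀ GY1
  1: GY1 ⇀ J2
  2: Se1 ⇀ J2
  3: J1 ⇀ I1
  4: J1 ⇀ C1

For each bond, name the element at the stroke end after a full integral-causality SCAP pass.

#0 |GY1
#1 |GY1
#2 |J2
#3 |I1
#4 |J1

#2 stroke→J2  (Se1 fixes effort; stroke away)
#1 stroke→GY1  (J2 needs exactly one f-in)
#0 stroke→GY1  (GY1 both-in/both-out from 1)
#3 stroke→I1  (I1 outputs flow p/I1)
#4 stroke→J1  (closing 0-jn rule on J1)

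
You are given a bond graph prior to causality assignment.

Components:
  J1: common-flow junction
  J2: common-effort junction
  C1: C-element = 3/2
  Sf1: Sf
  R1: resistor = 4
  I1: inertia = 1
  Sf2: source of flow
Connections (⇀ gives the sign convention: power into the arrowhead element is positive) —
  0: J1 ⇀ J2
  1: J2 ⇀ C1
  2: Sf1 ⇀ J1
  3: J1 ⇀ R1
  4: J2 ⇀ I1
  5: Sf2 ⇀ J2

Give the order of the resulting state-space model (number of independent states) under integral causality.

β2 stroke at Sf1  (source Sf1 imposes f)
β5 stroke at Sf2  (Sf2: flow source, stroke at near end)
β0 stroke at J1  (common-f at J1 fixed by 2)
β3 stroke at J1  (J1 flow already set via bond 2)
β1 stroke at J2  (C1 outputs effort q/C1)
β4 stroke at I1  (J2 effort already set via bond 1)

2  (C1, I1 all integral)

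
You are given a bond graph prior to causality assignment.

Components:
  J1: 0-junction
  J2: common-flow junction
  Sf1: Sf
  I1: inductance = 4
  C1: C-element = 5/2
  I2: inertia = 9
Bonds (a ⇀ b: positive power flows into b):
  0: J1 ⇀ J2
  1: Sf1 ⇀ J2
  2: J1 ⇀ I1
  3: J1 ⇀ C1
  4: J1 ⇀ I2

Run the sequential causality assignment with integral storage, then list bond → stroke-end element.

b0 stroke→J2
b1 stroke→Sf1
b2 stroke→I1
b3 stroke→J1
b4 stroke→I2

b1 →Sf1  (Sf1 (Sf) sets flow on bond)
b0 →J2  (J2 flow already set via bond 1)
b2 →I1  (prefer integral on I1)
b3 →J1  (C1 integral (e out))
b4 →I2  (J1: bond 3 brought effort, rest push out)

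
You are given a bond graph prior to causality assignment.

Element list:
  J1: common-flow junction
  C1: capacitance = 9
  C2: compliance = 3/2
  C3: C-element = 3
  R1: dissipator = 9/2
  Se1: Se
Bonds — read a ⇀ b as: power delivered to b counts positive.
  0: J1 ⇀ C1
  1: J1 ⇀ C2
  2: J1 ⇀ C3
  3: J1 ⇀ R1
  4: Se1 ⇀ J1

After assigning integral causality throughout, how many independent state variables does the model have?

3  (C1, C2, C3 all integral)

bond 4 |J1  (source Se1 imposes e)
bond 0 |J1  (prefer integral on C1)
bond 1 |J1  (prefer integral on C2)
bond 2 |J1  (C3: C, integral causality)
bond 3 |R1  (only one flow-in slot at J1)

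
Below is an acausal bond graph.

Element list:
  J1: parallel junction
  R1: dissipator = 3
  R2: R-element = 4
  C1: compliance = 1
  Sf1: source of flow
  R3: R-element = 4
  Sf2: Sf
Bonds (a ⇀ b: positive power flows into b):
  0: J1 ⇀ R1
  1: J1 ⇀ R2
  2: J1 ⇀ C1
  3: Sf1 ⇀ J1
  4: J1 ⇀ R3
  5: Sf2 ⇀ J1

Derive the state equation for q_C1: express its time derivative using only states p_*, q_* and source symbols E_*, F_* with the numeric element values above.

bond 3 stroke at Sf1  (Sf1 fixes flow; stroke at Sf1)
bond 5 stroke at Sf2  (Sf2: flow source, stroke at near end)
bond 2 stroke at J1  (prefer integral on C1)
bond 0 stroke at R1  (0-jn J1 has e-setter on 2)
bond 1 stroke at R2  (J1: bond 2 brought effort, rest push out)
bond 4 stroke at R3  (J1 effort already set via bond 2)

dq_C1/dt = F_Sf1 + F_Sf2 - 5*q_C1/6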